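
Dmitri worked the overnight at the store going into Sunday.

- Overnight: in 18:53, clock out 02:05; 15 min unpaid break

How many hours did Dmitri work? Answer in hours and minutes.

Overnight: 18:53 → midnight = 5 h 7 min; midnight → 02:05 = 2 h 5 min; span 7 h 12 min; less 15 min break → 6 h 57 min

6 h 57 min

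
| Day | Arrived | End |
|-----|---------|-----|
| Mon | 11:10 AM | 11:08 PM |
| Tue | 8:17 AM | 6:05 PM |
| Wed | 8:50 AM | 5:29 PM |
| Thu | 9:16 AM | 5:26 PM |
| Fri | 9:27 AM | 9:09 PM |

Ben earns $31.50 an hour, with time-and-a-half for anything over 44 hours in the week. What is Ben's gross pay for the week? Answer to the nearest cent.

Mon: 11:10 AM–11:08 PM = 11 h 58 min
Tue: 8:17 AM–6:05 PM = 9 h 48 min
Wed: 8:50 AM–5:29 PM = 8 h 39 min
Thu: 9:16 AM–5:26 PM = 8 h 10 min
Fri: 9:27 AM–9:09 PM = 11 h 42 min
Total worked: 50 h 17 min = 3017 min.
Regular 44 h 0 min = 2640 min at $31.50/h; overtime 6 h 17 min = 377 min at $47.25/h.
Pay = (2640 × $31.50 + 377 × $47.25) ÷ 60 = $1682.89.

$1682.89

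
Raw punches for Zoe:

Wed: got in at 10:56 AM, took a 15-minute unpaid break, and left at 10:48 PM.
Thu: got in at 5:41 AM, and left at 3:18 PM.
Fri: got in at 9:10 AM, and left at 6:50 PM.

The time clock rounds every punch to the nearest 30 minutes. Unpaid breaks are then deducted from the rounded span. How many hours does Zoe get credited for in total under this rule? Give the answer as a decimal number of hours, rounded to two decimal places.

Wed: in 10:56 AM→11:00 AM, out 10:48 PM→11:00 PM; 12 h 0 min − 15 min = 11 h 45 min
Thu: in 5:41 AM→5:30 AM, out 3:18 PM→3:30 PM; 10 h 0 min
Fri: in 9:10 AM→9:00 AM, out 6:50 PM→7:00 PM; 10 h 0 min
Total credited: 31 h 45 min.

31.75 hours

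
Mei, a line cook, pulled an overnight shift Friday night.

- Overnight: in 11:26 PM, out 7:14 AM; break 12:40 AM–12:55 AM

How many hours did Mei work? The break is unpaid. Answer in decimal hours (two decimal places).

Overnight: 11:26 PM → midnight = 0 h 34 min; midnight → 7:14 AM = 7 h 14 min; span 7 h 48 min; less 15 min break → 7 h 33 min

7.55 hours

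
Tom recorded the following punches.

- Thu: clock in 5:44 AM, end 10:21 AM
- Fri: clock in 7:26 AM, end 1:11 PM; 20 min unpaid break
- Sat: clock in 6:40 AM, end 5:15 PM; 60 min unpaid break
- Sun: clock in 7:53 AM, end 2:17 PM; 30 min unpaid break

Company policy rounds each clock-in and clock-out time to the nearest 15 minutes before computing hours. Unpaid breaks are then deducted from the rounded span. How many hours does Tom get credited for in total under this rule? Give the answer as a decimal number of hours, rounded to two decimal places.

Thu: in 5:44 AM→5:45 AM, out 10:21 AM→10:15 AM; 4 h 30 min
Fri: in 7:26 AM→7:30 AM, out 1:11 PM→1:15 PM; 5 h 45 min − 20 min = 5 h 25 min
Sat: in 6:40 AM→6:45 AM, out 5:15 PM→5:15 PM; 10 h 30 min − 60 min = 9 h 30 min
Sun: in 7:53 AM→8:00 AM, out 2:17 PM→2:15 PM; 6 h 15 min − 30 min = 5 h 45 min
Total credited: 25 h 10 min.

25.17 hours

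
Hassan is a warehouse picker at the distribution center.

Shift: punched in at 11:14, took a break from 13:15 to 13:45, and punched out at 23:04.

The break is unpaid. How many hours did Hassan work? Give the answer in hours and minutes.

11 h 20 min

Shift: 11:14–23:04 = 11 h 50 min; less 30 min break → 11 h 20 min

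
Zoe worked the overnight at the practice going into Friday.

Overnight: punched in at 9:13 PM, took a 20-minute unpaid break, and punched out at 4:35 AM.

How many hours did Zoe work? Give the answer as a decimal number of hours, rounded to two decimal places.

Overnight: 9:13 PM → midnight = 2 h 47 min; midnight → 4:35 AM = 4 h 35 min; span 7 h 22 min; less 20 min break → 7 h 2 min

7.03 hours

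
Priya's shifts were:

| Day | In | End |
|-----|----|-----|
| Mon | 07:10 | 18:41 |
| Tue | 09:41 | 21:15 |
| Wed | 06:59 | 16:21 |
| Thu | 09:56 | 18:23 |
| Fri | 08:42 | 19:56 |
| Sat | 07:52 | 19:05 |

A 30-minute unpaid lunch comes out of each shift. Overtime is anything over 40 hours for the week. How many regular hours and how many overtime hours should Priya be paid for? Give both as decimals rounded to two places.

Regular 40.00 hours, overtime 20.35 hours

Mon: 07:10–18:41 = 11 h 31 min; less 30 min break → 11 h 1 min
Tue: 09:41–21:15 = 11 h 34 min; less 30 min break → 11 h 4 min
Wed: 06:59–16:21 = 9 h 22 min; less 30 min break → 8 h 52 min
Thu: 09:56–18:23 = 8 h 27 min; less 30 min break → 7 h 57 min
Fri: 08:42–19:56 = 11 h 14 min; less 30 min break → 10 h 44 min
Sat: 07:52–19:05 = 11 h 13 min; less 30 min break → 10 h 43 min
Total worked: 60 h 21 min = 60.35 h.
Threshold 40 h → overtime 20 h 21 min, regular 40 h 0 min.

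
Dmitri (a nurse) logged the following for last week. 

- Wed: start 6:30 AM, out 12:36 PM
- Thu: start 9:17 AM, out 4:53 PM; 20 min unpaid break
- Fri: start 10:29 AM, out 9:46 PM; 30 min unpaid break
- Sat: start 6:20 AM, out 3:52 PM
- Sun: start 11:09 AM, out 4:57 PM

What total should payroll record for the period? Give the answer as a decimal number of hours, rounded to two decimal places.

39.48 hours

Wed: 6:30 AM–12:36 PM = 6 h 6 min
Thu: 9:17 AM–4:53 PM = 7 h 36 min; less 20 min break → 7 h 16 min
Fri: 10:29 AM–9:46 PM = 11 h 17 min; less 30 min break → 10 h 47 min
Sat: 6:20 AM–3:52 PM = 9 h 32 min
Sun: 11:09 AM–4:57 PM = 5 h 48 min
Total: 6 h 6 min + 7 h 16 min + 10 h 47 min + 9 h 32 min + 5 h 48 min = 39 h 29 min.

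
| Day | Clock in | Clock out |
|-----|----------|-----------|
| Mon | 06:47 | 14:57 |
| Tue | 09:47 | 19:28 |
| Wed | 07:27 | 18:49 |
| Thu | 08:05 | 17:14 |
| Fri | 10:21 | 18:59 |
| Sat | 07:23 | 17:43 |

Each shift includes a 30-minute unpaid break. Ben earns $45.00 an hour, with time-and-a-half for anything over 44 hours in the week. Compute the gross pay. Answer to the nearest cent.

$2677.50

Mon: 06:47–14:57 = 8 h 10 min; less 30 min break → 7 h 40 min
Tue: 09:47–19:28 = 9 h 41 min; less 30 min break → 9 h 11 min
Wed: 07:27–18:49 = 11 h 22 min; less 30 min break → 10 h 52 min
Thu: 08:05–17:14 = 9 h 9 min; less 30 min break → 8 h 39 min
Fri: 10:21–18:59 = 8 h 38 min; less 30 min break → 8 h 8 min
Sat: 07:23–17:43 = 10 h 20 min; less 30 min break → 9 h 50 min
Total worked: 54 h 20 min = 3260 min.
Regular 44 h 0 min = 2640 min at $45.00/h; overtime 10 h 20 min = 620 min at $67.50/h.
Pay = (2640 × $45.00 + 620 × $67.50) ÷ 60 = $2677.50.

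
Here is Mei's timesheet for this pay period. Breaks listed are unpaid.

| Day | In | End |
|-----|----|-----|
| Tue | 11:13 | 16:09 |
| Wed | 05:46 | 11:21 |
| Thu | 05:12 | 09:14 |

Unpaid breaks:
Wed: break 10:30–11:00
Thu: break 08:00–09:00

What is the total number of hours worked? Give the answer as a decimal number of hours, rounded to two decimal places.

Tue: 11:13–16:09 = 4 h 56 min
Wed: 05:46–11:21 = 5 h 35 min; less 30 min break → 5 h 5 min
Thu: 05:12–09:14 = 4 h 2 min; less 60 min break → 3 h 2 min
Total: 4 h 56 min + 5 h 5 min + 3 h 2 min = 13 h 3 min.

13.05 hours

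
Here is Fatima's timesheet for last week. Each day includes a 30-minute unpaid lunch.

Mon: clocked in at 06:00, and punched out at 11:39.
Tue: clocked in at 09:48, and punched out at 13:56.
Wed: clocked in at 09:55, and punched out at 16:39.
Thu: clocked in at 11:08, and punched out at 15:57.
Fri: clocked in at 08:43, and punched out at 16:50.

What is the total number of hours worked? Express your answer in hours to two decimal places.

Mon: 06:00–11:39 = 5 h 39 min; less 30 min break → 5 h 9 min
Tue: 09:48–13:56 = 4 h 8 min; less 30 min break → 3 h 38 min
Wed: 09:55–16:39 = 6 h 44 min; less 30 min break → 6 h 14 min
Thu: 11:08–15:57 = 4 h 49 min; less 30 min break → 4 h 19 min
Fri: 08:43–16:50 = 8 h 7 min; less 30 min break → 7 h 37 min
Total: 5 h 9 min + 3 h 38 min + 6 h 14 min + 4 h 19 min + 7 h 37 min = 26 h 57 min.

26.95 hours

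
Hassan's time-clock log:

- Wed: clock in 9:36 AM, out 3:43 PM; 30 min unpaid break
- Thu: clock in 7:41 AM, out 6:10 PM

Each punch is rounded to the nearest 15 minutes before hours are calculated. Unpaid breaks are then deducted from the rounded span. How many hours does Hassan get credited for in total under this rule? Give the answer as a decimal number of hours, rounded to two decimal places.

Wed: in 9:36 AM→9:30 AM, out 3:43 PM→3:45 PM; 6 h 15 min − 30 min = 5 h 45 min
Thu: in 7:41 AM→7:45 AM, out 6:10 PM→6:15 PM; 10 h 30 min
Total credited: 16 h 15 min.

16.25 hours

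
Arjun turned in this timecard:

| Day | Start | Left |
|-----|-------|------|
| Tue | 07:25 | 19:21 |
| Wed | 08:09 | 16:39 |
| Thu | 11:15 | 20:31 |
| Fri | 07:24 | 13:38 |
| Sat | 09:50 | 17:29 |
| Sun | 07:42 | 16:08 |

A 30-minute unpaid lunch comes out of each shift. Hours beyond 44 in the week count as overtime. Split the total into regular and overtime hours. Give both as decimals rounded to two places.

Tue: 07:25–19:21 = 11 h 56 min; less 30 min break → 11 h 26 min
Wed: 08:09–16:39 = 8 h 30 min; less 30 min break → 8 h 0 min
Thu: 11:15–20:31 = 9 h 16 min; less 30 min break → 8 h 46 min
Fri: 07:24–13:38 = 6 h 14 min; less 30 min break → 5 h 44 min
Sat: 09:50–17:29 = 7 h 39 min; less 30 min break → 7 h 9 min
Sun: 07:42–16:08 = 8 h 26 min; less 30 min break → 7 h 56 min
Total worked: 49 h 1 min = 49.02 h.
Threshold 44 h → overtime 5 h 1 min, regular 44 h 0 min.

Regular 44.00 hours, overtime 5.02 hours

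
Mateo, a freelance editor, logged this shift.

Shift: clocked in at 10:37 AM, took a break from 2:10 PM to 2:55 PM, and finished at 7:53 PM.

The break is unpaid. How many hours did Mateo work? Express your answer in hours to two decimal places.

8.52 hours

Shift: 10:37 AM–7:53 PM = 9 h 16 min; less 45 min break → 8 h 31 min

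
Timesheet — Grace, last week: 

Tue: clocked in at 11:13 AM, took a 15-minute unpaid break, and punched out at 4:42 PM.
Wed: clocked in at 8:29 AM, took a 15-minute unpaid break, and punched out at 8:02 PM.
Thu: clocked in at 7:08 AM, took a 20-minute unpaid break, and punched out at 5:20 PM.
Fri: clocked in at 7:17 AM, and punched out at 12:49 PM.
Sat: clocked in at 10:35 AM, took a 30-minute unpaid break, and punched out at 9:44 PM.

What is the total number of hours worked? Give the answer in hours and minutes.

42 h 35 min

Tue: 11:13 AM–4:42 PM = 5 h 29 min; less 15 min break → 5 h 14 min
Wed: 8:29 AM–8:02 PM = 11 h 33 min; less 15 min break → 11 h 18 min
Thu: 7:08 AM–5:20 PM = 10 h 12 min; less 20 min break → 9 h 52 min
Fri: 7:17 AM–12:49 PM = 5 h 32 min
Sat: 10:35 AM–9:44 PM = 11 h 9 min; less 30 min break → 10 h 39 min
Total: 5 h 14 min + 11 h 18 min + 9 h 52 min + 5 h 32 min + 10 h 39 min = 42 h 35 min.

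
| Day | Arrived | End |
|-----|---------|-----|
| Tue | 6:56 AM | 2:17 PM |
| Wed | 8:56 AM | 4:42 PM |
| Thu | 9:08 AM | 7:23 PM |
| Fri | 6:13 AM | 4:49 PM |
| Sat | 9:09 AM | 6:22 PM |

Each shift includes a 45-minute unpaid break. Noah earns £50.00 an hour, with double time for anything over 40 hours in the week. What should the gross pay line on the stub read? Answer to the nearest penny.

Tue: 6:56 AM–2:17 PM = 7 h 21 min; less 45 min break → 6 h 36 min
Wed: 8:56 AM–4:42 PM = 7 h 46 min; less 45 min break → 7 h 1 min
Thu: 9:08 AM–7:23 PM = 10 h 15 min; less 45 min break → 9 h 30 min
Fri: 6:13 AM–4:49 PM = 10 h 36 min; less 45 min break → 9 h 51 min
Sat: 9:09 AM–6:22 PM = 9 h 13 min; less 45 min break → 8 h 28 min
Total worked: 41 h 26 min = 2486 min.
Regular 40 h 0 min = 2400 min at £50.00/h; overtime 1 h 26 min = 86 min at £100.00/h.
Pay = (2400 × £50.00 + 86 × £100.00) ÷ 60 = £2143.33.

£2143.33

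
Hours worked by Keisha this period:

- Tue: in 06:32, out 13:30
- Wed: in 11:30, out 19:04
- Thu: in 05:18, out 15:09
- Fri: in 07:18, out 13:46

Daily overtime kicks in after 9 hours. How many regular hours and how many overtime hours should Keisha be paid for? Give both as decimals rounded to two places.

Tue: 06:32–13:30 = 6 h 58 min
Wed: 11:30–19:04 = 7 h 34 min
Thu: 05:18–15:09 = 9 h 51 min
Fri: 07:18–13:46 = 6 h 28 min
Tue reg 6 h 58 min / OT 0 h 0 min; Wed reg 7 h 34 min / OT 0 h 0 min; Thu reg 9 h 0 min / OT 0 h 51 min; Fri reg 6 h 28 min / OT 0 h 0 min.
Totals: regular 30 h 0 min, overtime 0 h 51 min.

Regular 30.00 hours, overtime 0.85 hours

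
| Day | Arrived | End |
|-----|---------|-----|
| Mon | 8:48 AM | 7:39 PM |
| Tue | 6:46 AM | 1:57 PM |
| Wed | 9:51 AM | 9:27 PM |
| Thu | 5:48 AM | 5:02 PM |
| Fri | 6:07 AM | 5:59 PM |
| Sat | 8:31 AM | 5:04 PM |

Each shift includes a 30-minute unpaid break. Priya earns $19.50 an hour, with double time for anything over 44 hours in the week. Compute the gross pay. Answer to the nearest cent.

Mon: 8:48 AM–7:39 PM = 10 h 51 min; less 30 min break → 10 h 21 min
Tue: 6:46 AM–1:57 PM = 7 h 11 min; less 30 min break → 6 h 41 min
Wed: 9:51 AM–9:27 PM = 11 h 36 min; less 30 min break → 11 h 6 min
Thu: 5:48 AM–5:02 PM = 11 h 14 min; less 30 min break → 10 h 44 min
Fri: 6:07 AM–5:59 PM = 11 h 52 min; less 30 min break → 11 h 22 min
Sat: 8:31 AM–5:04 PM = 8 h 33 min; less 30 min break → 8 h 3 min
Total worked: 58 h 17 min = 3497 min.
Regular 44 h 0 min = 2640 min at $19.50/h; overtime 14 h 17 min = 857 min at $39.00/h.
Pay = (2640 × $19.50 + 857 × $39.00) ÷ 60 = $1415.05.

$1415.05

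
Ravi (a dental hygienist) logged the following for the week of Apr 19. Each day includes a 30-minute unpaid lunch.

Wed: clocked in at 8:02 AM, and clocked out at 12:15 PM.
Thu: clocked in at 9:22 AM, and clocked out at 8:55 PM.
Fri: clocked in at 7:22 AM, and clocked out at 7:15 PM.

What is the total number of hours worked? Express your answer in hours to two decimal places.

Wed: 8:02 AM–12:15 PM = 4 h 13 min; less 30 min break → 3 h 43 min
Thu: 9:22 AM–8:55 PM = 11 h 33 min; less 30 min break → 11 h 3 min
Fri: 7:22 AM–7:15 PM = 11 h 53 min; less 30 min break → 11 h 23 min
Total: 3 h 43 min + 11 h 3 min + 11 h 23 min = 26 h 9 min.

26.15 hours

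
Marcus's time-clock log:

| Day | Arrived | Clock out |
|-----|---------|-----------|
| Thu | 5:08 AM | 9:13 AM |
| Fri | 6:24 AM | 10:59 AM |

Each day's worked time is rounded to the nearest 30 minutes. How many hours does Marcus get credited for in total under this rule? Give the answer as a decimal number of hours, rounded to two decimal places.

8.50 hours

Thu: 5:08 AM–9:13 AM = 4 h 5 min → rounds to 4 h 0 min
Fri: 6:24 AM–10:59 AM = 4 h 35 min → rounds to 4 h 30 min
Total credited: 8 h 30 min.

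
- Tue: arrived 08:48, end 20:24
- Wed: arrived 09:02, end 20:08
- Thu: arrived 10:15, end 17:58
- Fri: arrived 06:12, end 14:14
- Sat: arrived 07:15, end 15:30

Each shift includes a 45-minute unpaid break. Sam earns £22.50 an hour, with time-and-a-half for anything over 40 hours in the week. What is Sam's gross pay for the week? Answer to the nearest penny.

£999.56

Tue: 08:48–20:24 = 11 h 36 min; less 45 min break → 10 h 51 min
Wed: 09:02–20:08 = 11 h 6 min; less 45 min break → 10 h 21 min
Thu: 10:15–17:58 = 7 h 43 min; less 45 min break → 6 h 58 min
Fri: 06:12–14:14 = 8 h 2 min; less 45 min break → 7 h 17 min
Sat: 07:15–15:30 = 8 h 15 min; less 45 min break → 7 h 30 min
Total worked: 42 h 57 min = 2577 min.
Regular 40 h 0 min = 2400 min at £22.50/h; overtime 2 h 57 min = 177 min at £33.75/h.
Pay = (2400 × £22.50 + 177 × £33.75) ÷ 60 = £999.56.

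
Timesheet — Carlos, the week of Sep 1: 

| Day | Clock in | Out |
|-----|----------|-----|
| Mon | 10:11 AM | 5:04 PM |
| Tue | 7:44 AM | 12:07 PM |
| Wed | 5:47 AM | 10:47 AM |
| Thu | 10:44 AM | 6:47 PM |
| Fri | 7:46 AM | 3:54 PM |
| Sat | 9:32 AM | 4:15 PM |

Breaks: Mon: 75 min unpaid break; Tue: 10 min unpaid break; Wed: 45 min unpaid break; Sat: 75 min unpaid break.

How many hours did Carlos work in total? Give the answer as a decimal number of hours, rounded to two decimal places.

Mon: 10:11 AM–5:04 PM = 6 h 53 min; less 75 min break → 5 h 38 min
Tue: 7:44 AM–12:07 PM = 4 h 23 min; less 10 min break → 4 h 13 min
Wed: 5:47 AM–10:47 AM = 5 h 0 min; less 45 min break → 4 h 15 min
Thu: 10:44 AM–6:47 PM = 8 h 3 min
Fri: 7:46 AM–3:54 PM = 8 h 8 min
Sat: 9:32 AM–4:15 PM = 6 h 43 min; less 75 min break → 5 h 28 min
Total: 5 h 38 min + 4 h 13 min + 4 h 15 min + 8 h 3 min + 8 h 8 min + 5 h 28 min = 35 h 45 min.

35.75 hours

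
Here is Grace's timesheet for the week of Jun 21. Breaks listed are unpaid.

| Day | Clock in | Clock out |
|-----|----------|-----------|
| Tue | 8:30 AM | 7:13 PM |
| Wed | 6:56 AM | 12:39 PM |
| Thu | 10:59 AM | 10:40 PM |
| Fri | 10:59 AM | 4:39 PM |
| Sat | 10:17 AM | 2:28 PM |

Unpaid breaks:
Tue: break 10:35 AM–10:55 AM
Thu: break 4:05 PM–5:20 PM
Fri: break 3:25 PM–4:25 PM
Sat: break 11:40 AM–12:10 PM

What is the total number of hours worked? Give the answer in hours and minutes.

34 h 53 min

Tue: 8:30 AM–7:13 PM = 10 h 43 min; less 20 min break → 10 h 23 min
Wed: 6:56 AM–12:39 PM = 5 h 43 min
Thu: 10:59 AM–10:40 PM = 11 h 41 min; less 75 min break → 10 h 26 min
Fri: 10:59 AM–4:39 PM = 5 h 40 min; less 60 min break → 4 h 40 min
Sat: 10:17 AM–2:28 PM = 4 h 11 min; less 30 min break → 3 h 41 min
Total: 10 h 23 min + 5 h 43 min + 10 h 26 min + 4 h 40 min + 3 h 41 min = 34 h 53 min.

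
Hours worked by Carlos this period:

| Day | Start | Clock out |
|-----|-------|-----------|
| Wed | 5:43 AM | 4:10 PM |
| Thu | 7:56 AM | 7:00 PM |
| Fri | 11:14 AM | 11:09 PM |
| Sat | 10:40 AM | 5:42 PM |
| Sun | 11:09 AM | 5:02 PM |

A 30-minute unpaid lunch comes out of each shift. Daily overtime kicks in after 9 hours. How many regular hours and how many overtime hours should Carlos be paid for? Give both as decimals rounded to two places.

Wed: 5:43 AM–4:10 PM = 10 h 27 min; less 30 min break → 9 h 57 min
Thu: 7:56 AM–7:00 PM = 11 h 4 min; less 30 min break → 10 h 34 min
Fri: 11:14 AM–11:09 PM = 11 h 55 min; less 30 min break → 11 h 25 min
Sat: 10:40 AM–5:42 PM = 7 h 2 min; less 30 min break → 6 h 32 min
Sun: 11:09 AM–5:02 PM = 5 h 53 min; less 30 min break → 5 h 23 min
Wed reg 9 h 0 min / OT 0 h 57 min; Thu reg 9 h 0 min / OT 1 h 34 min; Fri reg 9 h 0 min / OT 2 h 25 min; Sat reg 6 h 32 min / OT 0 h 0 min; Sun reg 5 h 23 min / OT 0 h 0 min.
Totals: regular 38 h 55 min, overtime 4 h 56 min.

Regular 38.92 hours, overtime 4.93 hours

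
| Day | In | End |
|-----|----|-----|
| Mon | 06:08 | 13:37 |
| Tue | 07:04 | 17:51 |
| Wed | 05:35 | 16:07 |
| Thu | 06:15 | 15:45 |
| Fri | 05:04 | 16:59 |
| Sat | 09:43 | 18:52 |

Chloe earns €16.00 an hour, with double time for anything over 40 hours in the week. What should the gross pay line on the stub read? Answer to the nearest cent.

€1259.73

Mon: 06:08–13:37 = 7 h 29 min
Tue: 07:04–17:51 = 10 h 47 min
Wed: 05:35–16:07 = 10 h 32 min
Thu: 06:15–15:45 = 9 h 30 min
Fri: 05:04–16:59 = 11 h 55 min
Sat: 09:43–18:52 = 9 h 9 min
Total worked: 59 h 22 min = 3562 min.
Regular 40 h 0 min = 2400 min at €16.00/h; overtime 19 h 22 min = 1162 min at €32.00/h.
Pay = (2400 × €16.00 + 1162 × €32.00) ÷ 60 = €1259.73.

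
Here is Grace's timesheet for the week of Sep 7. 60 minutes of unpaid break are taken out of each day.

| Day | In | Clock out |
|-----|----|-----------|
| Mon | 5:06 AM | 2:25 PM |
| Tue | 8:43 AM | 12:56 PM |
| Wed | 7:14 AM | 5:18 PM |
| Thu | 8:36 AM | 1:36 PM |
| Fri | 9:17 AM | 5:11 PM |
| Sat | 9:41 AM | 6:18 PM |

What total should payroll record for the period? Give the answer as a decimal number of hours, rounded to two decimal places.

Mon: 5:06 AM–2:25 PM = 9 h 19 min; less 60 min break → 8 h 19 min
Tue: 8:43 AM–12:56 PM = 4 h 13 min; less 60 min break → 3 h 13 min
Wed: 7:14 AM–5:18 PM = 10 h 4 min; less 60 min break → 9 h 4 min
Thu: 8:36 AM–1:36 PM = 5 h 0 min; less 60 min break → 4 h 0 min
Fri: 9:17 AM–5:11 PM = 7 h 54 min; less 60 min break → 6 h 54 min
Sat: 9:41 AM–6:18 PM = 8 h 37 min; less 60 min break → 7 h 37 min
Total: 8 h 19 min + 3 h 13 min + 9 h 4 min + 4 h 0 min + 6 h 54 min + 7 h 37 min = 39 h 7 min.

39.12 hours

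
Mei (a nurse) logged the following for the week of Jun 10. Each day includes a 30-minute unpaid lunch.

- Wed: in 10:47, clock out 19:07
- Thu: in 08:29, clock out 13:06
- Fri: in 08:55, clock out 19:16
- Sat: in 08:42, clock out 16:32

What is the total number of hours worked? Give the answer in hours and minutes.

Wed: 10:47–19:07 = 8 h 20 min; less 30 min break → 7 h 50 min
Thu: 08:29–13:06 = 4 h 37 min; less 30 min break → 4 h 7 min
Fri: 08:55–19:16 = 10 h 21 min; less 30 min break → 9 h 51 min
Sat: 08:42–16:32 = 7 h 50 min; less 30 min break → 7 h 20 min
Total: 7 h 50 min + 4 h 7 min + 9 h 51 min + 7 h 20 min = 29 h 8 min.

29 h 8 min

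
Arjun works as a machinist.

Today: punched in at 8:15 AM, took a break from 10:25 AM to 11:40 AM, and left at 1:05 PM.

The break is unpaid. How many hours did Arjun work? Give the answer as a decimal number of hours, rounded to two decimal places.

3.58 hours

Today: 8:15 AM–1:05 PM = 4 h 50 min; less 75 min break → 3 h 35 min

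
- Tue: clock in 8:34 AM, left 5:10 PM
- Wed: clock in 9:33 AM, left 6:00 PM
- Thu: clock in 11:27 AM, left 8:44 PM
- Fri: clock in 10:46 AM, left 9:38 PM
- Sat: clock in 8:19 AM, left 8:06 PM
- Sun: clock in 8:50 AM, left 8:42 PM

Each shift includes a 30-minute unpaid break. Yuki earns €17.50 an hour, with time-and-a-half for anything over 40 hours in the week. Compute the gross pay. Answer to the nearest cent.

€1168.56

Tue: 8:34 AM–5:10 PM = 8 h 36 min; less 30 min break → 8 h 6 min
Wed: 9:33 AM–6:00 PM = 8 h 27 min; less 30 min break → 7 h 57 min
Thu: 11:27 AM–8:44 PM = 9 h 17 min; less 30 min break → 8 h 47 min
Fri: 10:46 AM–9:38 PM = 10 h 52 min; less 30 min break → 10 h 22 min
Sat: 8:19 AM–8:06 PM = 11 h 47 min; less 30 min break → 11 h 17 min
Sun: 8:50 AM–8:42 PM = 11 h 52 min; less 30 min break → 11 h 22 min
Total worked: 57 h 51 min = 3471 min.
Regular 40 h 0 min = 2400 min at €17.50/h; overtime 17 h 51 min = 1071 min at €26.25/h.
Pay = (2400 × €17.50 + 1071 × €26.25) ÷ 60 = €1168.56.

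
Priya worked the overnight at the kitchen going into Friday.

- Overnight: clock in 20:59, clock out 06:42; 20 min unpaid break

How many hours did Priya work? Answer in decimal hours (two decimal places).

9.38 hours

Overnight: 20:59 → midnight = 3 h 1 min; midnight → 06:42 = 6 h 42 min; span 9 h 43 min; less 20 min break → 9 h 23 min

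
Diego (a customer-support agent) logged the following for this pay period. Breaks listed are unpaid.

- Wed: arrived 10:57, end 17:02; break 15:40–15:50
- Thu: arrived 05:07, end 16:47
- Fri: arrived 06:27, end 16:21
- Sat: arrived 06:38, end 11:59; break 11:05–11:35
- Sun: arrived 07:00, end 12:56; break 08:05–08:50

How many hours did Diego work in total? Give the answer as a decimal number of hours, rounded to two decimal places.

Wed: 10:57–17:02 = 6 h 5 min; less 10 min break → 5 h 55 min
Thu: 05:07–16:47 = 11 h 40 min
Fri: 06:27–16:21 = 9 h 54 min
Sat: 06:38–11:59 = 5 h 21 min; less 30 min break → 4 h 51 min
Sun: 07:00–12:56 = 5 h 56 min; less 45 min break → 5 h 11 min
Total: 5 h 55 min + 11 h 40 min + 9 h 54 min + 4 h 51 min + 5 h 11 min = 37 h 31 min.

37.52 hours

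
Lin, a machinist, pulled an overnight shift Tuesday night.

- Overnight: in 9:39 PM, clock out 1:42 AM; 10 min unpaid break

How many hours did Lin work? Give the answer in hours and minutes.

3 h 53 min

Overnight: 9:39 PM → midnight = 2 h 21 min; midnight → 1:42 AM = 1 h 42 min; span 4 h 3 min; less 10 min break → 3 h 53 min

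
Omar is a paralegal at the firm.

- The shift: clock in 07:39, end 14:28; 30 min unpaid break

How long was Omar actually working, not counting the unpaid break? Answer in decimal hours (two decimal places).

The shift: 07:39–14:28 = 6 h 49 min; less 30 min break → 6 h 19 min

6.32 hours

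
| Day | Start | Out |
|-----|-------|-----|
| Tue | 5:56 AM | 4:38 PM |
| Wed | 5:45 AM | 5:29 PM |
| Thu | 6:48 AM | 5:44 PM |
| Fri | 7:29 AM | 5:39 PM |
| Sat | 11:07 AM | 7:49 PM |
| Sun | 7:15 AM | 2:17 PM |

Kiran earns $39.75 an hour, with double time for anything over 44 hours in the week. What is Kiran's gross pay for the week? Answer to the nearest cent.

$2962.70

Tue: 5:56 AM–4:38 PM = 10 h 42 min
Wed: 5:45 AM–5:29 PM = 11 h 44 min
Thu: 6:48 AM–5:44 PM = 10 h 56 min
Fri: 7:29 AM–5:39 PM = 10 h 10 min
Sat: 11:07 AM–7:49 PM = 8 h 42 min
Sun: 7:15 AM–2:17 PM = 7 h 2 min
Total worked: 59 h 16 min = 3556 min.
Regular 44 h 0 min = 2640 min at $39.75/h; overtime 15 h 16 min = 916 min at $79.50/h.
Pay = (2640 × $39.75 + 916 × $79.50) ÷ 60 = $2962.70.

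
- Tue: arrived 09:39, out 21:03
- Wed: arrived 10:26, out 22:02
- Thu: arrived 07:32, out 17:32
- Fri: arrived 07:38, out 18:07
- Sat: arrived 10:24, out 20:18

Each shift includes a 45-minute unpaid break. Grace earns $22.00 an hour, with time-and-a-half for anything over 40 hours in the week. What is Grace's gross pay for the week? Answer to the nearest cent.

$1197.90

Tue: 09:39–21:03 = 11 h 24 min; less 45 min break → 10 h 39 min
Wed: 10:26–22:02 = 11 h 36 min; less 45 min break → 10 h 51 min
Thu: 07:32–17:32 = 10 h 0 min; less 45 min break → 9 h 15 min
Fri: 07:38–18:07 = 10 h 29 min; less 45 min break → 9 h 44 min
Sat: 10:24–20:18 = 9 h 54 min; less 45 min break → 9 h 9 min
Total worked: 49 h 38 min = 2978 min.
Regular 40 h 0 min = 2400 min at $22.00/h; overtime 9 h 38 min = 578 min at $33.00/h.
Pay = (2400 × $22.00 + 578 × $33.00) ÷ 60 = $1197.90.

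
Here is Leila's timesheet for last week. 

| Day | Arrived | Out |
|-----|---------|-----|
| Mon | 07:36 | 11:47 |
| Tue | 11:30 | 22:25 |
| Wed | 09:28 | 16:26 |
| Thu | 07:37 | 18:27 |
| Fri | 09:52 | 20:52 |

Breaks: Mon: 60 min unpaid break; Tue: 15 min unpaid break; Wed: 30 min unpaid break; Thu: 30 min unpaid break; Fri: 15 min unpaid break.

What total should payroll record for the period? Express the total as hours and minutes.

41 h 24 min

Mon: 07:36–11:47 = 4 h 11 min; less 60 min break → 3 h 11 min
Tue: 11:30–22:25 = 10 h 55 min; less 15 min break → 10 h 40 min
Wed: 09:28–16:26 = 6 h 58 min; less 30 min break → 6 h 28 min
Thu: 07:37–18:27 = 10 h 50 min; less 30 min break → 10 h 20 min
Fri: 09:52–20:52 = 11 h 0 min; less 15 min break → 10 h 45 min
Total: 3 h 11 min + 10 h 40 min + 6 h 28 min + 10 h 20 min + 10 h 45 min = 41 h 24 min.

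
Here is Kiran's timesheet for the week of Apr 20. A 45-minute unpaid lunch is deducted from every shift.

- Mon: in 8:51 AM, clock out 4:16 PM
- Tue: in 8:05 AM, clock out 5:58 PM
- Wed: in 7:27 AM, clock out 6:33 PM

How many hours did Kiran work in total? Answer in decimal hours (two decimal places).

26.15 hours

Mon: 8:51 AM–4:16 PM = 7 h 25 min; less 45 min break → 6 h 40 min
Tue: 8:05 AM–5:58 PM = 9 h 53 min; less 45 min break → 9 h 8 min
Wed: 7:27 AM–6:33 PM = 11 h 6 min; less 45 min break → 10 h 21 min
Total: 6 h 40 min + 9 h 8 min + 10 h 21 min = 26 h 9 min.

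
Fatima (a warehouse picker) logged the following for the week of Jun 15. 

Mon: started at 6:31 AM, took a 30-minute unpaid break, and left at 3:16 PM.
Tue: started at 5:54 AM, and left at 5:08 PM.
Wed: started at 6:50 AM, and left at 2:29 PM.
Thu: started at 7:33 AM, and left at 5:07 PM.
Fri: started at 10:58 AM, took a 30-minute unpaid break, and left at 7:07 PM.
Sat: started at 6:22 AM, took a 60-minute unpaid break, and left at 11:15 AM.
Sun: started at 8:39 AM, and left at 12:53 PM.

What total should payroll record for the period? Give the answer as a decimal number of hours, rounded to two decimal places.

Mon: 6:31 AM–3:16 PM = 8 h 45 min; less 30 min break → 8 h 15 min
Tue: 5:54 AM–5:08 PM = 11 h 14 min
Wed: 6:50 AM–2:29 PM = 7 h 39 min
Thu: 7:33 AM–5:07 PM = 9 h 34 min
Fri: 10:58 AM–7:07 PM = 8 h 9 min; less 30 min break → 7 h 39 min
Sat: 6:22 AM–11:15 AM = 4 h 53 min; less 60 min break → 3 h 53 min
Sun: 8:39 AM–12:53 PM = 4 h 14 min
Total: 8 h 15 min + 11 h 14 min + 7 h 39 min + 9 h 34 min + 7 h 39 min + 3 h 53 min + 4 h 14 min = 52 h 28 min.

52.47 hours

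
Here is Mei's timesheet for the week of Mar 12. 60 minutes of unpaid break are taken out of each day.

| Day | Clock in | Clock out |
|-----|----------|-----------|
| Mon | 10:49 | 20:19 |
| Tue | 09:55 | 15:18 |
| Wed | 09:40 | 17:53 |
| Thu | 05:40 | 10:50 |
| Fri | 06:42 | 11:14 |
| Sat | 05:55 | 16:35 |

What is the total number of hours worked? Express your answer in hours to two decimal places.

37.47 hours

Mon: 10:49–20:19 = 9 h 30 min; less 60 min break → 8 h 30 min
Tue: 09:55–15:18 = 5 h 23 min; less 60 min break → 4 h 23 min
Wed: 09:40–17:53 = 8 h 13 min; less 60 min break → 7 h 13 min
Thu: 05:40–10:50 = 5 h 10 min; less 60 min break → 4 h 10 min
Fri: 06:42–11:14 = 4 h 32 min; less 60 min break → 3 h 32 min
Sat: 05:55–16:35 = 10 h 40 min; less 60 min break → 9 h 40 min
Total: 8 h 30 min + 4 h 23 min + 7 h 13 min + 4 h 10 min + 3 h 32 min + 9 h 40 min = 37 h 28 min.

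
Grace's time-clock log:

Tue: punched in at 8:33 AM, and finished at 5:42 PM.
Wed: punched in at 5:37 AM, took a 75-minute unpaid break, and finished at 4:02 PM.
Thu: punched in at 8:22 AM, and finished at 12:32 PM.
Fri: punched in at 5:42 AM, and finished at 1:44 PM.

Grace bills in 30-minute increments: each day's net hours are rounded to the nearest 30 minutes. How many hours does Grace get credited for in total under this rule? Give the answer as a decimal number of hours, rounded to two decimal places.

Tue: 8:33 AM–5:42 PM = 9 h 9 min → rounds to 9 h 0 min
Wed: 5:37 AM–4:02 PM = 10 h 25 min − 75 min = 9 h 10 min → rounds to 9 h 0 min
Thu: 8:22 AM–12:32 PM = 4 h 10 min → rounds to 4 h 0 min
Fri: 5:42 AM–1:44 PM = 8 h 2 min → rounds to 8 h 0 min
Total credited: 30 h 0 min.

30.00 hours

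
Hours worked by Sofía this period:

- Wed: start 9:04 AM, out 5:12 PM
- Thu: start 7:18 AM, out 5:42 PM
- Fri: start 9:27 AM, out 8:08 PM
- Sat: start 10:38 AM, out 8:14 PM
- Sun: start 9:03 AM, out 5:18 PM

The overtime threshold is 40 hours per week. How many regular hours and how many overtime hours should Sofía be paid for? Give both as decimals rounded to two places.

Regular 40.00 hours, overtime 7.07 hours

Wed: 9:04 AM–5:12 PM = 8 h 8 min
Thu: 7:18 AM–5:42 PM = 10 h 24 min
Fri: 9:27 AM–8:08 PM = 10 h 41 min
Sat: 10:38 AM–8:14 PM = 9 h 36 min
Sun: 9:03 AM–5:18 PM = 8 h 15 min
Total worked: 47 h 4 min = 47.07 h.
Threshold 40 h → overtime 7 h 4 min, regular 40 h 0 min.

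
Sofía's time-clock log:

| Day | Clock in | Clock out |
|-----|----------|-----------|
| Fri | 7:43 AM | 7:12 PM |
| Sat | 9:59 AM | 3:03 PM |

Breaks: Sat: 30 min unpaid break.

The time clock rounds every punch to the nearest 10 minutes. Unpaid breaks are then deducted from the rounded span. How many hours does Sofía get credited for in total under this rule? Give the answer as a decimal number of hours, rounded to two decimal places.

Fri: in 7:43 AM→7:40 AM, out 7:12 PM→7:10 PM; 11 h 30 min
Sat: in 9:59 AM→10:00 AM, out 3:03 PM→3:00 PM; 5 h 0 min − 30 min = 4 h 30 min
Total credited: 16 h 0 min.

16.00 hours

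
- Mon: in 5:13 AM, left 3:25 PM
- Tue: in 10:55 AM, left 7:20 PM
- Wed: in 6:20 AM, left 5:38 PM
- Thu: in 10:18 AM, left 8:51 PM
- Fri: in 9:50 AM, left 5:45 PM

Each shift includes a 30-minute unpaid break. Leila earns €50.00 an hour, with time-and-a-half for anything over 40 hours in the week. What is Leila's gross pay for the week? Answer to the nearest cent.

€2441.25

Mon: 5:13 AM–3:25 PM = 10 h 12 min; less 30 min break → 9 h 42 min
Tue: 10:55 AM–7:20 PM = 8 h 25 min; less 30 min break → 7 h 55 min
Wed: 6:20 AM–5:38 PM = 11 h 18 min; less 30 min break → 10 h 48 min
Thu: 10:18 AM–8:51 PM = 10 h 33 min; less 30 min break → 10 h 3 min
Fri: 9:50 AM–5:45 PM = 7 h 55 min; less 30 min break → 7 h 25 min
Total worked: 45 h 53 min = 2753 min.
Regular 40 h 0 min = 2400 min at €50.00/h; overtime 5 h 53 min = 353 min at €75.00/h.
Pay = (2400 × €50.00 + 353 × €75.00) ÷ 60 = €2441.25.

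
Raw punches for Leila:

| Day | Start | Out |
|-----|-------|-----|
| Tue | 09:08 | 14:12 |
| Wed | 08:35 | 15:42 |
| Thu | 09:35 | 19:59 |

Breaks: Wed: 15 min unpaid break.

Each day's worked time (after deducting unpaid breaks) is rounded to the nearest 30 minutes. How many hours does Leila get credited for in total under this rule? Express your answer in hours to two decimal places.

Tue: 09:08–14:12 = 5 h 4 min → rounds to 5 h 0 min
Wed: 08:35–15:42 = 7 h 7 min − 15 min = 6 h 52 min → rounds to 7 h 0 min
Thu: 09:35–19:59 = 10 h 24 min → rounds to 10 h 30 min
Total credited: 22 h 30 min.

22.50 hours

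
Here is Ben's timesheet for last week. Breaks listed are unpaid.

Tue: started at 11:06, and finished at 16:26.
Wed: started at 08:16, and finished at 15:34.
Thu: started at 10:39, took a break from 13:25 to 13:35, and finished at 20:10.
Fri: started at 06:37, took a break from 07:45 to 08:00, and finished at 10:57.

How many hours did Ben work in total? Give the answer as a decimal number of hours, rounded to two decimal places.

26.07 hours

Tue: 11:06–16:26 = 5 h 20 min
Wed: 08:16–15:34 = 7 h 18 min
Thu: 10:39–20:10 = 9 h 31 min; less 10 min break → 9 h 21 min
Fri: 06:37–10:57 = 4 h 20 min; less 15 min break → 4 h 5 min
Total: 5 h 20 min + 7 h 18 min + 9 h 21 min + 4 h 5 min = 26 h 4 min.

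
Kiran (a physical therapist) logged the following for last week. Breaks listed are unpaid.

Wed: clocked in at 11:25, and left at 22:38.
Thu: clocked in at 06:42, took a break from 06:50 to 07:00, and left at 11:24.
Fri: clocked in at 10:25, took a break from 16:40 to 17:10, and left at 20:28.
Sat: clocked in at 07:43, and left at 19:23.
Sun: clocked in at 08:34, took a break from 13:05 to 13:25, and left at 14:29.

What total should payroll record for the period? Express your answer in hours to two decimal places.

Wed: 11:25–22:38 = 11 h 13 min
Thu: 06:42–11:24 = 4 h 42 min; less 10 min break → 4 h 32 min
Fri: 10:25–20:28 = 10 h 3 min; less 30 min break → 9 h 33 min
Sat: 07:43–19:23 = 11 h 40 min
Sun: 08:34–14:29 = 5 h 55 min; less 20 min break → 5 h 35 min
Total: 11 h 13 min + 4 h 32 min + 9 h 33 min + 11 h 40 min + 5 h 35 min = 42 h 33 min.

42.55 hours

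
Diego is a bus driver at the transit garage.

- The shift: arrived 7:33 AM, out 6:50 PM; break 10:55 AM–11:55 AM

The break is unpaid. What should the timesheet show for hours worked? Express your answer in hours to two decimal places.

10.28 hours

The shift: 7:33 AM–6:50 PM = 11 h 17 min; less 60 min break → 10 h 17 min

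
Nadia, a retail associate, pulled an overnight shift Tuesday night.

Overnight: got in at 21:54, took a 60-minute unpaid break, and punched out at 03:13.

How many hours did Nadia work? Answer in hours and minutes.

Overnight: 21:54 → midnight = 2 h 6 min; midnight → 03:13 = 3 h 13 min; span 5 h 19 min; less 60 min break → 4 h 19 min

4 h 19 min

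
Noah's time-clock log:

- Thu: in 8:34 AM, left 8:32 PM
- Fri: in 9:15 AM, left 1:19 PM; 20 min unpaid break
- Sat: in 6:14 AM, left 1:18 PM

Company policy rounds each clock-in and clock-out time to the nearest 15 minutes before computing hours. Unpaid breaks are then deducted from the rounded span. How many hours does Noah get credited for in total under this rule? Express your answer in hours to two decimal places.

Thu: in 8:34 AM→8:30 AM, out 8:32 PM→8:30 PM; 12 h 0 min
Fri: in 9:15 AM→9:15 AM, out 1:19 PM→1:15 PM; 4 h 0 min − 20 min = 3 h 40 min
Sat: in 6:14 AM→6:15 AM, out 1:18 PM→1:15 PM; 7 h 0 min
Total credited: 22 h 40 min.

22.67 hours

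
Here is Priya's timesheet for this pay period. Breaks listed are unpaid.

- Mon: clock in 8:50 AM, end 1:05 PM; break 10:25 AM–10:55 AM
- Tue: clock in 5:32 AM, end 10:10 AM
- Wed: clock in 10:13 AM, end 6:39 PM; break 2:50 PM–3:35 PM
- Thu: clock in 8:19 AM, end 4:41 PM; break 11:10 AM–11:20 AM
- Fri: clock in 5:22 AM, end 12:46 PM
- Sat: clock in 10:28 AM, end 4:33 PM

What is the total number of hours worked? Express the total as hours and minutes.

37 h 45 min

Mon: 8:50 AM–1:05 PM = 4 h 15 min; less 30 min break → 3 h 45 min
Tue: 5:32 AM–10:10 AM = 4 h 38 min
Wed: 10:13 AM–6:39 PM = 8 h 26 min; less 45 min break → 7 h 41 min
Thu: 8:19 AM–4:41 PM = 8 h 22 min; less 10 min break → 8 h 12 min
Fri: 5:22 AM–12:46 PM = 7 h 24 min
Sat: 10:28 AM–4:33 PM = 6 h 5 min
Total: 3 h 45 min + 4 h 38 min + 7 h 41 min + 8 h 12 min + 7 h 24 min + 6 h 5 min = 37 h 45 min.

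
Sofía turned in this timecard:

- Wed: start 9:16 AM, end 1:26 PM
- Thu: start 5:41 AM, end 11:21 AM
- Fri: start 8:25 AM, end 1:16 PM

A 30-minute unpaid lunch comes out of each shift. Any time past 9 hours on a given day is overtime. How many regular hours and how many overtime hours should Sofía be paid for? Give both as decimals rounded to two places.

Regular 13.18 hours, overtime 0.00 hours

Wed: 9:16 AM–1:26 PM = 4 h 10 min; less 30 min break → 3 h 40 min
Thu: 5:41 AM–11:21 AM = 5 h 40 min; less 30 min break → 5 h 10 min
Fri: 8:25 AM–1:16 PM = 4 h 51 min; less 30 min break → 4 h 21 min
Wed reg 3 h 40 min / OT 0 h 0 min; Thu reg 5 h 10 min / OT 0 h 0 min; Fri reg 4 h 21 min / OT 0 h 0 min.
Totals: regular 13 h 11 min, overtime 0 h 0 min.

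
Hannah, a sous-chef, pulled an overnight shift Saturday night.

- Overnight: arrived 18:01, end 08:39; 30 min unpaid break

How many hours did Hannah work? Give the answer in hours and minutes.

Overnight: 18:01 → midnight = 5 h 59 min; midnight → 08:39 = 8 h 39 min; span 14 h 38 min; less 30 min break → 14 h 8 min

14 h 8 min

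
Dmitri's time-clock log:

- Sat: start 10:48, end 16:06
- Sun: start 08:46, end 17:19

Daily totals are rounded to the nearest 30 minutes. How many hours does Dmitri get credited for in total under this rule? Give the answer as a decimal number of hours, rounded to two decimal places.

14.00 hours

Sat: 10:48–16:06 = 5 h 18 min → rounds to 5 h 30 min
Sun: 08:46–17:19 = 8 h 33 min → rounds to 8 h 30 min
Total credited: 14 h 0 min.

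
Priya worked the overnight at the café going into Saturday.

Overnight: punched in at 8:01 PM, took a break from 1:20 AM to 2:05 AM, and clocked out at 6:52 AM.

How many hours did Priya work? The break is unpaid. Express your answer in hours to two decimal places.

10.10 hours

Overnight: 8:01 PM → midnight = 3 h 59 min; midnight → 6:52 AM = 6 h 52 min; span 10 h 51 min; less 45 min break → 10 h 6 min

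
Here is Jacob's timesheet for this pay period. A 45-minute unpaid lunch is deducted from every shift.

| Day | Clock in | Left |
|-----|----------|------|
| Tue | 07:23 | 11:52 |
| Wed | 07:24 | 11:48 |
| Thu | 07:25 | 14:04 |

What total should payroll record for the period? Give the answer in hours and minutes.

Tue: 07:23–11:52 = 4 h 29 min; less 45 min break → 3 h 44 min
Wed: 07:24–11:48 = 4 h 24 min; less 45 min break → 3 h 39 min
Thu: 07:25–14:04 = 6 h 39 min; less 45 min break → 5 h 54 min
Total: 3 h 44 min + 3 h 39 min + 5 h 54 min = 13 h 17 min.

13 h 17 min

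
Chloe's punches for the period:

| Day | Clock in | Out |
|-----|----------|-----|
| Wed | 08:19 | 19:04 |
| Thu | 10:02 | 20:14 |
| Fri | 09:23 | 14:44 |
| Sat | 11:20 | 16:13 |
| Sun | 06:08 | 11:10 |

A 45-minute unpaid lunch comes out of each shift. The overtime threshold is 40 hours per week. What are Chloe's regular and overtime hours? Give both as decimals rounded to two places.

Wed: 08:19–19:04 = 10 h 45 min; less 45 min break → 10 h 0 min
Thu: 10:02–20:14 = 10 h 12 min; less 45 min break → 9 h 27 min
Fri: 09:23–14:44 = 5 h 21 min; less 45 min break → 4 h 36 min
Sat: 11:20–16:13 = 4 h 53 min; less 45 min break → 4 h 8 min
Sun: 06:08–11:10 = 5 h 2 min; less 45 min break → 4 h 17 min
Total worked: 32 h 28 min = 32.47 h.
Threshold 40 h → overtime 0 h 0 min, regular 32 h 28 min.

Regular 32.47 hours, overtime 0.00 hours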